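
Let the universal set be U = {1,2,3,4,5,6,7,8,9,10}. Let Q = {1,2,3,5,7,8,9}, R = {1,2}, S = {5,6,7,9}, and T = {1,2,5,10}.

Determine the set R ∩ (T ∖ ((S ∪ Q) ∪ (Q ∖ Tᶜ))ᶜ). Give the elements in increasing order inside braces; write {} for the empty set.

S ∪ Q = {1,2,3,5,6,7,8,9}
Tᶜ = {3,4,6,7,8,9}
Q ∖ Tᶜ = {1,2,5}
(S ∪ Q) ∪ (Q ∖ Tᶜ) = {1,2,3,5,6,7,8,9}
((S ∪ Q) ∪ (Q ∖ Tᶜ))ᶜ = {4,10}
T ∖ ((S ∪ Q) ∪ (Q ∖ Tᶜ))ᶜ = {1,2,5}
R ∩ (T ∖ ((S ∪ Q) ∪ (Q ∖ Tᶜ))ᶜ) = {1,2}

{1,2}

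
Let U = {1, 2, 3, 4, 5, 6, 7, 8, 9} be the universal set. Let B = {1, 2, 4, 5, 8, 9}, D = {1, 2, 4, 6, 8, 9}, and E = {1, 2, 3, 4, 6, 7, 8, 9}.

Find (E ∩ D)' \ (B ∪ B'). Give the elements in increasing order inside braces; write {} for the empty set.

E ∩ D = {1, 2, 4, 6, 8, 9}
(E ∩ D)' = {3, 5, 7}
B' = {3, 6, 7}
B ∪ B' = {1, 2, 3, 4, 5, 6, 7, 8, 9}
(E ∩ D)' \ (B ∪ B') = {}

{}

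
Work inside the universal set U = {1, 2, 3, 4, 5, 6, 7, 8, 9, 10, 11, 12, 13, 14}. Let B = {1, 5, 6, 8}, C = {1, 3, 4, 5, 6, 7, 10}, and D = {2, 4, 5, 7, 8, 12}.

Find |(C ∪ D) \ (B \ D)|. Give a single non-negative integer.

8

C ∪ D = {1, 2, 3, 4, 5, 6, 7, 8, 10, 12}
B \ D = {1, 6}
(C ∪ D) \ (B \ D) = {2, 3, 4, 5, 7, 8, 10, 12}
|(C ∪ D) \ (B \ D)| = 8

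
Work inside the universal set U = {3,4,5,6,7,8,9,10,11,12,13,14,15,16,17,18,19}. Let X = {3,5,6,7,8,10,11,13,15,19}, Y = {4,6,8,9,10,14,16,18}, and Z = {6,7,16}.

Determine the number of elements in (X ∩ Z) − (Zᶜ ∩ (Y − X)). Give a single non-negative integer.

X ∩ Z = {6,7}
Zᶜ = {3,4,5,8,9,10,11,12,13,14,15,17,18,19}
Y − X = {4,9,14,16,18}
Zᶜ ∩ (Y − X) = {4,9,14,18}
(X ∩ Z) − (Zᶜ ∩ (Y − X)) = {6,7}
|(X ∩ Z) − (Zᶜ ∩ (Y − X))| = 2

2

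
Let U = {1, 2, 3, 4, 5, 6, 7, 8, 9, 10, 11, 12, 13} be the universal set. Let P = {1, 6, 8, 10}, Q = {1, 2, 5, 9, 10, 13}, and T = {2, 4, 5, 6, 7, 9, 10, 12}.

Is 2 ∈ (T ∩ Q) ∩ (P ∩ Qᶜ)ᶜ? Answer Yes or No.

Yes

2 ∈ T and 2 ∈ Q, so 2 ∈ T ∩ Q
2 ∈ Q, so 2 ∉ Qᶜ
2 ∉ P and 2 ∉ Qᶜ, so 2 ∉ P ∩ Qᶜ
2 ∈ (P ∩ Qᶜ)ᶜ since 2 ∉ (P ∩ Qᶜ)
2 ∈ (T ∩ Q) and 2 ∈ (P ∩ Qᶜ)ᶜ, so 2 ∈ (T ∩ Q) ∩ (P ∩ Qᶜ)ᶜ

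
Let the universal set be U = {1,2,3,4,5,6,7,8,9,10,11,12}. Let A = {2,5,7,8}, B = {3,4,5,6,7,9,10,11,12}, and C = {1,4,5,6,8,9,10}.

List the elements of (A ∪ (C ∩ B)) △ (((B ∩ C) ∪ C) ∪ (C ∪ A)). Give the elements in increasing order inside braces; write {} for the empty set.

{1}

C ∩ B = {4,5,6,9,10}
A ∪ (C ∩ B) = {2,4,5,6,7,8,9,10}
B ∩ C = {4,5,6,9,10}
(B ∩ C) ∪ C = {1,4,5,6,8,9,10}
C ∪ A = {1,2,4,5,6,7,8,9,10}
((B ∩ C) ∪ C) ∪ (C ∪ A) = {1,2,4,5,6,7,8,9,10}
(A ∪ (C ∩ B)) △ (((B ∩ C) ∪ C) ∪ (C ∪ A)) = {1}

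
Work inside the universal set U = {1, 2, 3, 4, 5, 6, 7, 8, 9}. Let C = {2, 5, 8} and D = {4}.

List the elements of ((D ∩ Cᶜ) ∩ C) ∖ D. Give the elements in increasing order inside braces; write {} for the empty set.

{}

Cᶜ = {1, 3, 4, 6, 7, 9}
D ∩ Cᶜ = {4}
(D ∩ Cᶜ) ∩ C = {}
((D ∩ Cᶜ) ∩ C) ∖ D = {}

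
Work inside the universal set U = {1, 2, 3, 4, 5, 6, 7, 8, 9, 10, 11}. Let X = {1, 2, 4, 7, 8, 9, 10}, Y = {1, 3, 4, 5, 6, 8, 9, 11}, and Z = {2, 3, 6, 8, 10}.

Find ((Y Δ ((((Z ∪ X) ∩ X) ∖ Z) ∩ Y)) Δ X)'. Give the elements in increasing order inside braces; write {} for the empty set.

{8}

Z ∪ X = {1, 2, 3, 4, 6, 7, 8, 9, 10}
(Z ∪ X) ∩ X = {1, 2, 4, 7, 8, 9, 10}
((Z ∪ X) ∩ X) ∖ Z = {1, 4, 7, 9}
(((Z ∪ X) ∩ X) ∖ Z) ∩ Y = {1, 4, 9}
Y Δ ((((Z ∪ X) ∩ X) ∖ Z) ∩ Y) = {3, 5, 6, 8, 11}
(Y Δ ((((Z ∪ X) ∩ X) ∖ Z) ∩ Y)) Δ X = {1, 2, 3, 4, 5, 6, 7, 9, 10, 11}
((Y Δ ((((Z ∪ X) ∩ X) ∖ Z) ∩ Y)) Δ X)' = {8}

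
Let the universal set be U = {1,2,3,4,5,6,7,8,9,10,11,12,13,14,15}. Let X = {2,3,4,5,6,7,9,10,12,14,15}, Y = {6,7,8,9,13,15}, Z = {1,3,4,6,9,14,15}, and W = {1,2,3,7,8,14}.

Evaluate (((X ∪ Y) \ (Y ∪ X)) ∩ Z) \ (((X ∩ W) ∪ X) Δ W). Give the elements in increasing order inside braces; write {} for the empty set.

X ∪ Y = {2,3,4,5,6,7,8,9,10,12,13,14,15}
Y ∪ X = {2,3,4,5,6,7,8,9,10,12,13,14,15}
(X ∪ Y) \ (Y ∪ X) = {}
((X ∪ Y) \ (Y ∪ X)) ∩ Z = {}
X ∩ W = {2,3,7,14}
(X ∩ W) ∪ X = {2,3,4,5,6,7,9,10,12,14,15}
((X ∩ W) ∪ X) Δ W = {1,4,5,6,8,9,10,12,15}
(((X ∪ Y) \ (Y ∪ X)) ∩ Z) \ (((X ∩ W) ∪ X) Δ W) = {}

{}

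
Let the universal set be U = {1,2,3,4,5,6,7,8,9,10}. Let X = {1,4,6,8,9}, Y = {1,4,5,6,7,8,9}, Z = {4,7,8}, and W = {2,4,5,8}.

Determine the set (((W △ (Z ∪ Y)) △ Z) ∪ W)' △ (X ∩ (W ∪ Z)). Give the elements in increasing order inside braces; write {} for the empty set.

{3,4,7,8,10}

Z ∪ Y = {1,4,5,6,7,8,9}
W △ (Z ∪ Y) = {1,2,6,7,9}
(W △ (Z ∪ Y)) △ Z = {1,2,4,6,8,9}
((W △ (Z ∪ Y)) △ Z) ∪ W = {1,2,4,5,6,8,9}
(((W △ (Z ∪ Y)) △ Z) ∪ W)' = {3,7,10}
W ∪ Z = {2,4,5,7,8}
X ∩ (W ∪ Z) = {4,8}
(((W △ (Z ∪ Y)) △ Z) ∪ W)' △ (X ∩ (W ∪ Z)) = {3,4,7,8,10}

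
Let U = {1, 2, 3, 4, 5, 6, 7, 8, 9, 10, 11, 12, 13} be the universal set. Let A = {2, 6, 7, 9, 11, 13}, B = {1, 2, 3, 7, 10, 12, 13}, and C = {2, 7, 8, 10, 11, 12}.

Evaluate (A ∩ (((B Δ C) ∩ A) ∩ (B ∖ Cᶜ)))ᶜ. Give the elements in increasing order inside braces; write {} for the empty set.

{1, 2, 3, 4, 5, 6, 7, 8, 9, 10, 11, 12, 13}

B Δ C = {1, 3, 8, 11, 13}
(B Δ C) ∩ A = {11, 13}
Cᶜ = {1, 3, 4, 5, 6, 9, 13}
B ∖ Cᶜ = {2, 7, 10, 12}
((B Δ C) ∩ A) ∩ (B ∖ Cᶜ) = {}
A ∩ (((B Δ C) ∩ A) ∩ (B ∖ Cᶜ)) = {}
(A ∩ (((B Δ C) ∩ A) ∩ (B ∖ Cᶜ)))ᶜ = {1, 2, 3, 4, 5, 6, 7, 8, 9, 10, 11, 12, 13}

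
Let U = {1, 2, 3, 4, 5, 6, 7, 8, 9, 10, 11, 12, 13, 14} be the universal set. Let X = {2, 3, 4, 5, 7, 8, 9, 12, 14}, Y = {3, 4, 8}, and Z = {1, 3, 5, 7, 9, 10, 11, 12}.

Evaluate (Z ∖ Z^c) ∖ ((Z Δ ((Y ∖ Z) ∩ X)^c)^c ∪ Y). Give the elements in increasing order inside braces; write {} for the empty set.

Z^c = {2, 4, 6, 8, 13, 14}
Z ∖ Z^c = {1, 3, 5, 7, 9, 10, 11, 12}
Y ∖ Z = {4, 8}
(Y ∖ Z) ∩ X = {4, 8}
((Y ∖ Z) ∩ X)^c = {1, 2, 3, 5, 6, 7, 9, 10, 11, 12, 13, 14}
Z Δ ((Y ∖ Z) ∩ X)^c = {2, 6, 13, 14}
(Z Δ ((Y ∖ Z) ∩ X)^c)^c = {1, 3, 4, 5, 7, 8, 9, 10, 11, 12}
(Z Δ ((Y ∖ Z) ∩ X)^c)^c ∪ Y = {1, 3, 4, 5, 7, 8, 9, 10, 11, 12}
(Z ∖ Z^c) ∖ ((Z Δ ((Y ∖ Z) ∩ X)^c)^c ∪ Y) = {}

{}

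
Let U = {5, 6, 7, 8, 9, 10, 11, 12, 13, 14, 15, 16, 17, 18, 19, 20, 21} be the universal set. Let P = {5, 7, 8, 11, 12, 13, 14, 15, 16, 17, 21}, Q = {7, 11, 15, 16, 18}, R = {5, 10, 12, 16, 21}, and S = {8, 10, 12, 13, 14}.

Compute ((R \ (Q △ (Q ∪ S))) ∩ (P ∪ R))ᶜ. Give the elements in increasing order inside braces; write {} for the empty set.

Q ∪ S = {7, 8, 10, 11, 12, 13, 14, 15, 16, 18}
Q △ (Q ∪ S) = {8, 10, 12, 13, 14}
R \ (Q △ (Q ∪ S)) = {5, 16, 21}
P ∪ R = {5, 7, 8, 10, 11, 12, 13, 14, 15, 16, 17, 21}
(R \ (Q △ (Q ∪ S))) ∩ (P ∪ R) = {5, 16, 21}
((R \ (Q △ (Q ∪ S))) ∩ (P ∪ R))ᶜ = {6, 7, 8, 9, 10, 11, 12, 13, 14, 15, 17, 18, 19, 20}

{6, 7, 8, 9, 10, 11, 12, 13, 14, 15, 17, 18, 19, 20}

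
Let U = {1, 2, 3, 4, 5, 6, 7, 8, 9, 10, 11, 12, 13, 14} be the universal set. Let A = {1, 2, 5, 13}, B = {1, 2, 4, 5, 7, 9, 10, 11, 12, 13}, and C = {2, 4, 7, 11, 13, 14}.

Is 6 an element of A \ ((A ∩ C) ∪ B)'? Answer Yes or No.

No

6 ∉ A and 6 ∉ C, so 6 ∉ A ∩ C
6 ∉ (A ∩ C) and 6 ∉ B, so 6 ∉ (A ∩ C) ∪ B
6 ∈ ((A ∩ C) ∪ B)' since 6 ∉ ((A ∩ C) ∪ B)
6 ∉ A and 6 ∈ ((A ∩ C) ∪ B)', so 6 ∉ A \ ((A ∩ C) ∪ B)'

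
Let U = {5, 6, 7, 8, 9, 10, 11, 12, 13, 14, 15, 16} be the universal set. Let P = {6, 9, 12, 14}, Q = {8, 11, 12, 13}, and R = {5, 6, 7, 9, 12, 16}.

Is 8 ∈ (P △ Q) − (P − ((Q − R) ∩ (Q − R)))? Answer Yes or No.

Yes

8 ∉ P and 8 ∈ Q, so 8 ∈ P △ Q
8 ∈ Q and 8 ∉ R, so 8 ∈ Q − R
8 ∈ Q and 8 ∉ R, so 8 ∈ Q − R
8 ∈ (Q − R) and 8 ∈ (Q − R), so 8 ∈ (Q − R) ∩ (Q − R)
8 ∉ P and 8 ∈ ((Q − R) ∩ (Q − R)), so 8 ∉ P − ((Q − R) ∩ (Q − R))
8 ∈ (P △ Q) and 8 ∉ (P − ((Q − R) ∩ (Q − R))), so 8 ∈ (P △ Q) − (P − ((Q − R) ∩ (Q − R)))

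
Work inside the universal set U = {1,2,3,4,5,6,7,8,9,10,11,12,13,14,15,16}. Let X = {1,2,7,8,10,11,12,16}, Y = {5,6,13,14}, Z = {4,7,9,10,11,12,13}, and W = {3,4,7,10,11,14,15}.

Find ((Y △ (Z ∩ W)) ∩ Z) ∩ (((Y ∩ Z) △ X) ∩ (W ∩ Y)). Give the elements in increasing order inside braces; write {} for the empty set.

Z ∩ W = {4,7,10,11}
Y △ (Z ∩ W) = {4,5,6,7,10,11,13,14}
(Y △ (Z ∩ W)) ∩ Z = {4,7,10,11,13}
Y ∩ Z = {13}
(Y ∩ Z) △ X = {1,2,7,8,10,11,12,13,16}
W ∩ Y = {14}
((Y ∩ Z) △ X) ∩ (W ∩ Y) = {}
((Y △ (Z ∩ W)) ∩ Z) ∩ (((Y ∩ Z) △ X) ∩ (W ∩ Y)) = {}

{}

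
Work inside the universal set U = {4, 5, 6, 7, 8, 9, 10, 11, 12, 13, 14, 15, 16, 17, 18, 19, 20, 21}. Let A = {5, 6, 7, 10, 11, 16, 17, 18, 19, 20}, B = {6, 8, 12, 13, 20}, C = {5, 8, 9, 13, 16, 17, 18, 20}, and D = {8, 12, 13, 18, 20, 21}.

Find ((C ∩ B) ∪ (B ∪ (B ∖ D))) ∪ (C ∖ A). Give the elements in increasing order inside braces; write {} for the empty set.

C ∩ B = {8, 13, 20}
B ∖ D = {6}
B ∪ (B ∖ D) = {6, 8, 12, 13, 20}
(C ∩ B) ∪ (B ∪ (B ∖ D)) = {6, 8, 12, 13, 20}
C ∖ A = {8, 9, 13}
((C ∩ B) ∪ (B ∪ (B ∖ D))) ∪ (C ∖ A) = {6, 8, 9, 12, 13, 20}

{6, 8, 9, 12, 13, 20}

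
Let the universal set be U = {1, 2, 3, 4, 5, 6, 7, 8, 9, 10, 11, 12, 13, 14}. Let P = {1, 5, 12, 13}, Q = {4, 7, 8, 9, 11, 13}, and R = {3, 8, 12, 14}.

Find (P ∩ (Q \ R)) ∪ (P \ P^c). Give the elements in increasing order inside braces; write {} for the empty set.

{1, 5, 12, 13}

Q \ R = {4, 7, 9, 11, 13}
P ∩ (Q \ R) = {13}
P^c = {2, 3, 4, 6, 7, 8, 9, 10, 11, 14}
P \ P^c = {1, 5, 12, 13}
(P ∩ (Q \ R)) ∪ (P \ P^c) = {1, 5, 12, 13}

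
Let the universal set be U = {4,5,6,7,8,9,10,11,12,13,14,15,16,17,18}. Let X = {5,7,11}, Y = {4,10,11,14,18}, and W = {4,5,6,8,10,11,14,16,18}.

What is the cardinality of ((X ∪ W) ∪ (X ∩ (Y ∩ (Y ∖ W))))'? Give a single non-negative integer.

X ∪ W = {4,5,6,7,8,10,11,14,16,18}
Y ∖ W = {}
Y ∩ (Y ∖ W) = {}
X ∩ (Y ∩ (Y ∖ W)) = {}
(X ∪ W) ∪ (X ∩ (Y ∩ (Y ∖ W))) = {4,5,6,7,8,10,11,14,16,18}
((X ∪ W) ∪ (X ∩ (Y ∩ (Y ∖ W))))' = {9,12,13,15,17}
|((X ∪ W) ∪ (X ∩ (Y ∩ (Y ∖ W))))'| = 5

5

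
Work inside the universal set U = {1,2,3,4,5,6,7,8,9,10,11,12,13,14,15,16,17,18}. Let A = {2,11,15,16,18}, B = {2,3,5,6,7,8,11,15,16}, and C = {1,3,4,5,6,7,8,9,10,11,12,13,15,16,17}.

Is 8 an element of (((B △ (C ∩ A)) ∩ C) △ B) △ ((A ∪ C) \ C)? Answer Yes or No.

8 ∈ C and 8 ∉ A, so 8 ∉ C ∩ A
8 ∈ B and 8 ∉ (C ∩ A), so 8 ∈ B △ (C ∩ A)
8 ∈ (B △ (C ∩ A)) and 8 ∈ C, so 8 ∈ (B △ (C ∩ A)) ∩ C
8 ∈ ((B △ (C ∩ A)) ∩ C) and 8 ∈ B, so 8 ∉ ((B △ (C ∩ A)) ∩ C) △ B
8 ∉ A and 8 ∈ C, so 8 ∈ A ∪ C
8 ∈ (A ∪ C) and 8 ∈ C, so 8 ∉ (A ∪ C) \ C
8 ∉ (((B △ (C ∩ A)) ∩ C) △ B) and 8 ∉ ((A ∪ C) \ C), so 8 ∉ (((B △ (C ∩ A)) ∩ C) △ B) △ ((A ∪ C) \ C)

No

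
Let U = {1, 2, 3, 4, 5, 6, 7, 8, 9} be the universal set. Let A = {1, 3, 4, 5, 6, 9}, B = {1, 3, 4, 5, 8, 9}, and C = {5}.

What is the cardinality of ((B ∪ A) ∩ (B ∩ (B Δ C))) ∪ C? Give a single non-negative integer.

B ∪ A = {1, 3, 4, 5, 6, 8, 9}
B Δ C = {1, 3, 4, 8, 9}
B ∩ (B Δ C) = {1, 3, 4, 8, 9}
(B ∪ A) ∩ (B ∩ (B Δ C)) = {1, 3, 4, 8, 9}
((B ∪ A) ∩ (B ∩ (B Δ C))) ∪ C = {1, 3, 4, 5, 8, 9}
|((B ∪ A) ∩ (B ∩ (B Δ C))) ∪ C| = 6

6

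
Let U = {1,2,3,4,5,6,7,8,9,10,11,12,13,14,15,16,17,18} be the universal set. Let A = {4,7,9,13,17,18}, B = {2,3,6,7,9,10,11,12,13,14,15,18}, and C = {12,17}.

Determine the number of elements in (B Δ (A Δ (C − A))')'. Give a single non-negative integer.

9

C − A = {12}
A Δ (C − A) = {4,7,9,12,13,17,18}
(A Δ (C − A))' = {1,2,3,5,6,8,10,11,14,15,16}
B Δ (A Δ (C − A))' = {1,5,7,8,9,12,13,16,18}
(B Δ (A Δ (C − A))')' = {2,3,4,6,10,11,14,15,17}
|(B Δ (A Δ (C − A))')'| = 9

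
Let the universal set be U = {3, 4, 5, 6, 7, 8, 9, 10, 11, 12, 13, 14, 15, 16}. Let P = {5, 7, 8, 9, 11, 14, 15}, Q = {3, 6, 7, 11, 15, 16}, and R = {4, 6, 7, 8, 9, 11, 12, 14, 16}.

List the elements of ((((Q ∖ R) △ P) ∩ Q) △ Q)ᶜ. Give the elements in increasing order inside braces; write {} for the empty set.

{3, 4, 5, 7, 8, 9, 10, 11, 12, 13, 14}

Q ∖ R = {3, 15}
(Q ∖ R) △ P = {3, 5, 7, 8, 9, 11, 14}
((Q ∖ R) △ P) ∩ Q = {3, 7, 11}
(((Q ∖ R) △ P) ∩ Q) △ Q = {6, 15, 16}
((((Q ∖ R) △ P) ∩ Q) △ Q)ᶜ = {3, 4, 5, 7, 8, 9, 10, 11, 12, 13, 14}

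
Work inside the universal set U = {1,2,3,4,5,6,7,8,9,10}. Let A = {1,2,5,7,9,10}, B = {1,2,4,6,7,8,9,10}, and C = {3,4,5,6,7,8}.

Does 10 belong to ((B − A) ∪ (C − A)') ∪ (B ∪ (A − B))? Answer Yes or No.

10 ∈ B and 10 ∈ A, so 10 ∉ B − A
10 ∉ C and 10 ∈ A, so 10 ∉ C − A
10 ∈ (C − A)' since 10 ∉ (C − A)
10 ∉ (B − A) and 10 ∈ (C − A)', so 10 ∈ (B − A) ∪ (C − A)'
10 ∈ A and 10 ∈ B, so 10 ∉ A − B
10 ∈ B and 10 ∉ (A − B), so 10 ∈ B ∪ (A − B)
10 ∈ ((B − A) ∪ (C − A)') and 10 ∈ (B ∪ (A − B)), so 10 ∈ ((B − A) ∪ (C − A)') ∪ (B ∪ (A − B))

Yes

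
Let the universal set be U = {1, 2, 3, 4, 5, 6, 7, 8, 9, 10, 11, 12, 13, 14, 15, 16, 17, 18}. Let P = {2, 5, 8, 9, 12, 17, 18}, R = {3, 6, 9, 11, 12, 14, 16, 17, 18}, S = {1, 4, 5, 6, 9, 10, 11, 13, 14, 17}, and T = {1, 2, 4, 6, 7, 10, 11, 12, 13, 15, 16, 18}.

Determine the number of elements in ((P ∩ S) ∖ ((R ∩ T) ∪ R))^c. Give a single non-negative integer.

P ∩ S = {5, 9, 17}
R ∩ T = {6, 11, 12, 16, 18}
(R ∩ T) ∪ R = {3, 6, 9, 11, 12, 14, 16, 17, 18}
(P ∩ S) ∖ ((R ∩ T) ∪ R) = {5}
((P ∩ S) ∖ ((R ∩ T) ∪ R))^c = {1, 2, 3, 4, 6, 7, 8, 9, 10, 11, 12, 13, 14, 15, 16, 17, 18}
|((P ∩ S) ∖ ((R ∩ T) ∪ R))^c| = 17

17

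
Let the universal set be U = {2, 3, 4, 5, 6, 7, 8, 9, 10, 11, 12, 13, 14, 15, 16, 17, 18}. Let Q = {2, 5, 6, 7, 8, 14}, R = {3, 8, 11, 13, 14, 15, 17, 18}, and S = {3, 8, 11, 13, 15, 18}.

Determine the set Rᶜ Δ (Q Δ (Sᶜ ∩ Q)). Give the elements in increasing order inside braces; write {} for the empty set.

{2, 4, 5, 6, 7, 8, 9, 10, 12, 16}

Rᶜ = {2, 4, 5, 6, 7, 9, 10, 12, 16}
Sᶜ = {2, 4, 5, 6, 7, 9, 10, 12, 14, 16, 17}
Sᶜ ∩ Q = {2, 5, 6, 7, 14}
Q Δ (Sᶜ ∩ Q) = {8}
Rᶜ Δ (Q Δ (Sᶜ ∩ Q)) = {2, 4, 5, 6, 7, 8, 9, 10, 12, 16}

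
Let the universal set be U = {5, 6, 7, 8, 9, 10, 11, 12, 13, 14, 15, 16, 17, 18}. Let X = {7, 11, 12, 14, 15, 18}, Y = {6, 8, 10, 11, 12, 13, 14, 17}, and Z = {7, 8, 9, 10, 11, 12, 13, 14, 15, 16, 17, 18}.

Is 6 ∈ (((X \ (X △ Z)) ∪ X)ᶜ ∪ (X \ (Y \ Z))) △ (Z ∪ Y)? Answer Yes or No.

No

6 ∉ X and 6 ∉ Z, so 6 ∉ X △ Z
6 ∉ X and 6 ∉ (X △ Z), so 6 ∉ X \ (X △ Z)
6 ∉ (X \ (X △ Z)) and 6 ∉ X, so 6 ∉ (X \ (X △ Z)) ∪ X
6 ∈ ((X \ (X △ Z)) ∪ X)ᶜ since 6 ∉ ((X \ (X △ Z)) ∪ X)
6 ∈ Y and 6 ∉ Z, so 6 ∈ Y \ Z
6 ∉ X and 6 ∈ (Y \ Z), so 6 ∉ X \ (Y \ Z)
6 ∈ ((X \ (X △ Z)) ∪ X)ᶜ and 6 ∉ (X \ (Y \ Z)), so 6 ∈ ((X \ (X △ Z)) ∪ X)ᶜ ∪ (X \ (Y \ Z))
6 ∉ Z and 6 ∈ Y, so 6 ∈ Z ∪ Y
6 ∈ (((X \ (X △ Z)) ∪ X)ᶜ ∪ (X \ (Y \ Z))) and 6 ∈ (Z ∪ Y), so 6 ∉ (((X \ (X △ Z)) ∪ X)ᶜ ∪ (X \ (Y \ Z))) △ (Z ∪ Y)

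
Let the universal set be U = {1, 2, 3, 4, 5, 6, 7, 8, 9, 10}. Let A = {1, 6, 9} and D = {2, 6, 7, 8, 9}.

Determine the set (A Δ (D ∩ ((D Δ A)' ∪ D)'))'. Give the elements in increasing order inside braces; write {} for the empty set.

D Δ A = {1, 2, 7, 8}
(D Δ A)' = {3, 4, 5, 6, 9, 10}
(D Δ A)' ∪ D = {2, 3, 4, 5, 6, 7, 8, 9, 10}
((D Δ A)' ∪ D)' = {1}
D ∩ ((D Δ A)' ∪ D)' = {}
A Δ (D ∩ ((D Δ A)' ∪ D)') = {1, 6, 9}
(A Δ (D ∩ ((D Δ A)' ∪ D)'))' = {2, 3, 4, 5, 7, 8, 10}

{2, 3, 4, 5, 7, 8, 10}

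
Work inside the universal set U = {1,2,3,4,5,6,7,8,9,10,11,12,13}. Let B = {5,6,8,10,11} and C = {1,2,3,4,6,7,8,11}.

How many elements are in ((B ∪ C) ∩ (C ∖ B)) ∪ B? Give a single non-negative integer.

B ∪ C = {1,2,3,4,5,6,7,8,10,11}
C ∖ B = {1,2,3,4,7}
(B ∪ C) ∩ (C ∖ B) = {1,2,3,4,7}
((B ∪ C) ∩ (C ∖ B)) ∪ B = {1,2,3,4,5,6,7,8,10,11}
|((B ∪ C) ∩ (C ∖ B)) ∪ B| = 10

10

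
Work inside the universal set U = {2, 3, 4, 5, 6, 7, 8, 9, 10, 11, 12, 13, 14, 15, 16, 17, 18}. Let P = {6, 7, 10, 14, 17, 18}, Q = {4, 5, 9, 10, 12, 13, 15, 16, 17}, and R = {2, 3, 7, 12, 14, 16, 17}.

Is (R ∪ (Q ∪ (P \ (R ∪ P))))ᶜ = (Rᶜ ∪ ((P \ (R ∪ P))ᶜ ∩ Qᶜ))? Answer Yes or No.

No

R ∪ P = {2, 3, 6, 7, 10, 12, 14, 16, 17, 18}
P \ (R ∪ P) = {}
Q ∪ (P \ (R ∪ P)) = {4, 5, 9, 10, 12, 13, 15, 16, 17}
R ∪ (Q ∪ (P \ (R ∪ P))) = {2, 3, 4, 5, 7, 9, 10, 12, 13, 14, 15, 16, 17}
(R ∪ (Q ∪ (P \ (R ∪ P))))ᶜ = {6, 8, 11, 18}
Rᶜ = {4, 5, 6, 8, 9, 10, 11, 13, 15, 18}
(P \ (R ∪ P))ᶜ = {2, 3, 4, 5, 6, 7, 8, 9, 10, 11, 12, 13, 14, 15, 16, 17, 18}
Qᶜ = {2, 3, 6, 7, 8, 11, 14, 18}
(P \ (R ∪ P))ᶜ ∩ Qᶜ = {2, 3, 6, 7, 8, 11, 14, 18}
Rᶜ ∪ ((P \ (R ∪ P))ᶜ ∩ Qᶜ) = {2, 3, 4, 5, 6, 7, 8, 9, 10, 11, 13, 14, 15, 18}
2 ∈ Rᶜ ∪ ((P \ (R ∪ P))ᶜ ∩ Qᶜ) but 2 ∉ (R ∪ (Q ∪ (P \ (R ∪ P))))ᶜ, so they differ.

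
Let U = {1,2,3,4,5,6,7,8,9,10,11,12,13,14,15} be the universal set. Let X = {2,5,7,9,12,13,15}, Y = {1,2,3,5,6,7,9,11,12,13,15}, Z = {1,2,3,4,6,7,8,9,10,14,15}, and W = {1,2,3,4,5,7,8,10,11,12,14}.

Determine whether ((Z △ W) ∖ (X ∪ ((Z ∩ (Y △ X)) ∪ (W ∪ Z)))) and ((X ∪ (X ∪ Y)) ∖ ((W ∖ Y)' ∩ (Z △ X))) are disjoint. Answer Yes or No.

Yes

Z △ W = {5,6,9,11,12,15}
Y △ X = {1,3,6,11}
Z ∩ (Y △ X) = {1,3,6}
W ∪ Z = {1,2,3,4,5,6,7,8,9,10,11,12,14,15}
(Z ∩ (Y △ X)) ∪ (W ∪ Z) = {1,2,3,4,5,6,7,8,9,10,11,12,14,15}
X ∪ ((Z ∩ (Y △ X)) ∪ (W ∪ Z)) = {1,2,3,4,5,6,7,8,9,10,11,12,13,14,15}
(Z △ W) ∖ (X ∪ ((Z ∩ (Y △ X)) ∪ (W ∪ Z))) = {}
X ∪ Y = {1,2,3,5,6,7,9,11,12,13,15}
X ∪ (X ∪ Y) = {1,2,3,5,6,7,9,11,12,13,15}
W ∖ Y = {4,8,10,14}
(W ∖ Y)' = {1,2,3,5,6,7,9,11,12,13,15}
Z △ X = {1,3,4,5,6,8,10,12,13,14}
(W ∖ Y)' ∩ (Z △ X) = {1,3,5,6,12,13}
(X ∪ (X ∪ Y)) ∖ ((W ∖ Y)' ∩ (Z △ X)) = {2,7,9,11,15}
{} and {2,7,9,11,15} share no elements.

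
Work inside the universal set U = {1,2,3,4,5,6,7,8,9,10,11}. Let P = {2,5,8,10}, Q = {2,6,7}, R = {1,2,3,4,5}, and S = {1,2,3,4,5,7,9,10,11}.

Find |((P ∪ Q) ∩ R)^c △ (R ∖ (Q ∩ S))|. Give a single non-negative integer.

P ∪ Q = {2,5,6,7,8,10}
(P ∪ Q) ∩ R = {2,5}
((P ∪ Q) ∩ R)^c = {1,3,4,6,7,8,9,10,11}
Q ∩ S = {2,7}
R ∖ (Q ∩ S) = {1,3,4,5}
((P ∪ Q) ∩ R)^c △ (R ∖ (Q ∩ S)) = {5,6,7,8,9,10,11}
|((P ∪ Q) ∩ R)^c △ (R ∖ (Q ∩ S))| = 7

7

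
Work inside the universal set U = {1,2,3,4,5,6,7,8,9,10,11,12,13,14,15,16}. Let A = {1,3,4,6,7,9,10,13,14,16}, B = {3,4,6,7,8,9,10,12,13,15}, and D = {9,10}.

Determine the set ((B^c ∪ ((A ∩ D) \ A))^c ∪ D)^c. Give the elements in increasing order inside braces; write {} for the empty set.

{1,2,5,11,14,16}

B^c = {1,2,5,11,14,16}
A ∩ D = {9,10}
(A ∩ D) \ A = {}
B^c ∪ ((A ∩ D) \ A) = {1,2,5,11,14,16}
(B^c ∪ ((A ∩ D) \ A))^c = {3,4,6,7,8,9,10,12,13,15}
(B^c ∪ ((A ∩ D) \ A))^c ∪ D = {3,4,6,7,8,9,10,12,13,15}
((B^c ∪ ((A ∩ D) \ A))^c ∪ D)^c = {1,2,5,11,14,16}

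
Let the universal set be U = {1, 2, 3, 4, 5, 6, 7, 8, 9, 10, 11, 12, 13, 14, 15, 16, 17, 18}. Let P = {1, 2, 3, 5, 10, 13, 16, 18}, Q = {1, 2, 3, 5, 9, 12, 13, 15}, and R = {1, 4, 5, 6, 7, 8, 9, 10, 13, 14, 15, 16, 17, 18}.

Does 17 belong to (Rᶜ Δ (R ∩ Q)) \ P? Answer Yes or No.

No

17 ∈ R, so 17 ∉ Rᶜ
17 ∈ R and 17 ∉ Q, so 17 ∉ R ∩ Q
17 ∉ Rᶜ and 17 ∉ (R ∩ Q), so 17 ∉ Rᶜ Δ (R ∩ Q)
17 ∉ (Rᶜ Δ (R ∩ Q)) and 17 ∉ P, so 17 ∉ (Rᶜ Δ (R ∩ Q)) \ P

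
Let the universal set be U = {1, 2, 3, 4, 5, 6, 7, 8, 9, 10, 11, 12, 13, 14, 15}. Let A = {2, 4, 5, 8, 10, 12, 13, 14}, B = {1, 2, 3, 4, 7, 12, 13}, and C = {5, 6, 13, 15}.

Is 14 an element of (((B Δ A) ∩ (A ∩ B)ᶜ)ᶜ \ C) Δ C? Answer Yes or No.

14 ∉ B and 14 ∈ A, so 14 ∈ B Δ A
14 ∈ A and 14 ∉ B, so 14 ∉ A ∩ B
14 ∈ (A ∩ B)ᶜ since 14 ∉ (A ∩ B)
14 ∈ (B Δ A) and 14 ∈ (A ∩ B)ᶜ, so 14 ∈ (B Δ A) ∩ (A ∩ B)ᶜ
14 ∉ ((B Δ A) ∩ (A ∩ B)ᶜ)ᶜ since 14 ∈ ((B Δ A) ∩ (A ∩ B)ᶜ)
14 ∉ ((B Δ A) ∩ (A ∩ B)ᶜ)ᶜ and 14 ∉ C, so 14 ∉ ((B Δ A) ∩ (A ∩ B)ᶜ)ᶜ \ C
14 ∉ (((B Δ A) ∩ (A ∩ B)ᶜ)ᶜ \ C) and 14 ∉ C, so 14 ∉ (((B Δ A) ∩ (A ∩ B)ᶜ)ᶜ \ C) Δ C

No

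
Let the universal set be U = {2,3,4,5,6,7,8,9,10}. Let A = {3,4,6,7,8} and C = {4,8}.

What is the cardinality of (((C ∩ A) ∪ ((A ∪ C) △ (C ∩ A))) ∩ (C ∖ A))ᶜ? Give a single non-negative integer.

C ∩ A = {4,8}
A ∪ C = {3,4,6,7,8}
(A ∪ C) △ (C ∩ A) = {3,6,7}
(C ∩ A) ∪ ((A ∪ C) △ (C ∩ A)) = {3,4,6,7,8}
C ∖ A = {}
((C ∩ A) ∪ ((A ∪ C) △ (C ∩ A))) ∩ (C ∖ A) = {}
(((C ∩ A) ∪ ((A ∪ C) △ (C ∩ A))) ∩ (C ∖ A))ᶜ = {2,3,4,5,6,7,8,9,10}
|(((C ∩ A) ∪ ((A ∪ C) △ (C ∩ A))) ∩ (C ∖ A))ᶜ| = 9

9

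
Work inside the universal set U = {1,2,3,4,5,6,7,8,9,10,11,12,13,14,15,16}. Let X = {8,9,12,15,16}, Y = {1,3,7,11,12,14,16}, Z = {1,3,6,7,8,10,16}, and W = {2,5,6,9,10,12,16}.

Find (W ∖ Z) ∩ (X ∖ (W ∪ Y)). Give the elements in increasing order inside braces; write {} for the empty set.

W ∖ Z = {2,5,9,12}
W ∪ Y = {1,2,3,5,6,7,9,10,11,12,14,16}
X ∖ (W ∪ Y) = {8,15}
(W ∖ Z) ∩ (X ∖ (W ∪ Y)) = {}

{}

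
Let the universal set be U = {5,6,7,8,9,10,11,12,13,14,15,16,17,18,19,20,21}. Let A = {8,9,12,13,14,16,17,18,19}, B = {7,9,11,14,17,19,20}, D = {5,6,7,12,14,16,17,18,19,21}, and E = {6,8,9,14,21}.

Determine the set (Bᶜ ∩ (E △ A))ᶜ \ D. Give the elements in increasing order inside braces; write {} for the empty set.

Bᶜ = {5,6,8,10,12,13,15,16,18,21}
E △ A = {6,12,13,16,17,18,19,21}
Bᶜ ∩ (E △ A) = {6,12,13,16,18,21}
(Bᶜ ∩ (E △ A))ᶜ = {5,7,8,9,10,11,14,15,17,19,20}
(Bᶜ ∩ (E △ A))ᶜ \ D = {8,9,10,11,15,20}

{8,9,10,11,15,20}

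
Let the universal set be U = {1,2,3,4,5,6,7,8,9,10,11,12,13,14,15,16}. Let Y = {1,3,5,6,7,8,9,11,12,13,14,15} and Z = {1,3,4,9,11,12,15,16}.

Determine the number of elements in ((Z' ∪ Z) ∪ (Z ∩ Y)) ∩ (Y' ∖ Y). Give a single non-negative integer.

Z' = {2,5,6,7,8,10,13,14}
Z' ∪ Z = {1,2,3,4,5,6,7,8,9,10,11,12,13,14,15,16}
Z ∩ Y = {1,3,9,11,12,15}
(Z' ∪ Z) ∪ (Z ∩ Y) = {1,2,3,4,5,6,7,8,9,10,11,12,13,14,15,16}
Y' = {2,4,10,16}
Y' ∖ Y = {2,4,10,16}
((Z' ∪ Z) ∪ (Z ∩ Y)) ∩ (Y' ∖ Y) = {2,4,10,16}
|((Z' ∪ Z) ∪ (Z ∩ Y)) ∩ (Y' ∖ Y)| = 4

4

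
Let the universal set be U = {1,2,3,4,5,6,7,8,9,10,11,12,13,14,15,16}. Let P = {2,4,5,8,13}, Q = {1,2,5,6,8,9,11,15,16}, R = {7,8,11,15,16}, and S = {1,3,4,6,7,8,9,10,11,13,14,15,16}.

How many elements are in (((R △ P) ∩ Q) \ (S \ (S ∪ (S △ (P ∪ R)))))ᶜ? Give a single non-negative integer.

11

R △ P = {2,4,5,7,11,13,15,16}
(R △ P) ∩ Q = {2,5,11,15,16}
P ∪ R = {2,4,5,7,8,11,13,15,16}
S △ (P ∪ R) = {1,2,3,5,6,9,10,14}
S ∪ (S △ (P ∪ R)) = {1,2,3,4,5,6,7,8,9,10,11,13,14,15,16}
S \ (S ∪ (S △ (P ∪ R))) = {}
((R △ P) ∩ Q) \ (S \ (S ∪ (S △ (P ∪ R)))) = {2,5,11,15,16}
(((R △ P) ∩ Q) \ (S \ (S ∪ (S △ (P ∪ R)))))ᶜ = {1,3,4,6,7,8,9,10,12,13,14}
|(((R △ P) ∩ Q) \ (S \ (S ∪ (S △ (P ∪ R)))))ᶜ| = 11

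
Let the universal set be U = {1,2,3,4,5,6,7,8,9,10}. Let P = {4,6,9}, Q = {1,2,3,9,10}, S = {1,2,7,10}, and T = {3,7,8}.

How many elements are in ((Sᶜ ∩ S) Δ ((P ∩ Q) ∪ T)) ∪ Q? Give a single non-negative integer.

Sᶜ = {3,4,5,6,8,9}
Sᶜ ∩ S = {}
P ∩ Q = {9}
(P ∩ Q) ∪ T = {3,7,8,9}
(Sᶜ ∩ S) Δ ((P ∩ Q) ∪ T) = {3,7,8,9}
((Sᶜ ∩ S) Δ ((P ∩ Q) ∪ T)) ∪ Q = {1,2,3,7,8,9,10}
|((Sᶜ ∩ S) Δ ((P ∩ Q) ∪ T)) ∪ Q| = 7

7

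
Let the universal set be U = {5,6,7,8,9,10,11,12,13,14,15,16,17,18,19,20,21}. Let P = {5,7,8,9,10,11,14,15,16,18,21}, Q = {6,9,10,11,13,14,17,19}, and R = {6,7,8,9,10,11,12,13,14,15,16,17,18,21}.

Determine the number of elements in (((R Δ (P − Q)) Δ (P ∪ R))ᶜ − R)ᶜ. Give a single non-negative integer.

14

P − Q = {5,7,8,15,16,18,21}
R Δ (P − Q) = {5,6,9,10,11,12,13,14,17}
P ∪ R = {5,6,7,8,9,10,11,12,13,14,15,16,17,18,21}
(R Δ (P − Q)) Δ (P ∪ R) = {7,8,15,16,18,21}
((R Δ (P − Q)) Δ (P ∪ R))ᶜ = {5,6,9,10,11,12,13,14,17,19,20}
((R Δ (P − Q)) Δ (P ∪ R))ᶜ − R = {5,19,20}
(((R Δ (P − Q)) Δ (P ∪ R))ᶜ − R)ᶜ = {6,7,8,9,10,11,12,13,14,15,16,17,18,21}
|(((R Δ (P − Q)) Δ (P ∪ R))ᶜ − R)ᶜ| = 14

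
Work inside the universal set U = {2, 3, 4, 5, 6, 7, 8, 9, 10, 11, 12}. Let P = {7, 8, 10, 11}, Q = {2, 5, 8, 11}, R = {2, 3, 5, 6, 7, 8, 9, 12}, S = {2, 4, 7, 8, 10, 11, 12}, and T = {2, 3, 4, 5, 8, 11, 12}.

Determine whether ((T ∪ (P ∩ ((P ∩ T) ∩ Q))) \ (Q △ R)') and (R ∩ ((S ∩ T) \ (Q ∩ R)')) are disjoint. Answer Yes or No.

Yes

P ∩ T = {8, 11}
(P ∩ T) ∩ Q = {8, 11}
P ∩ ((P ∩ T) ∩ Q) = {8, 11}
T ∪ (P ∩ ((P ∩ T) ∩ Q)) = {2, 3, 4, 5, 8, 11, 12}
Q △ R = {3, 6, 7, 9, 11, 12}
(Q △ R)' = {2, 4, 5, 8, 10}
(T ∪ (P ∩ ((P ∩ T) ∩ Q))) \ (Q △ R)' = {3, 11, 12}
S ∩ T = {2, 4, 8, 11, 12}
Q ∩ R = {2, 5, 8}
(Q ∩ R)' = {3, 4, 6, 7, 9, 10, 11, 12}
(S ∩ T) \ (Q ∩ R)' = {2, 8}
R ∩ ((S ∩ T) \ (Q ∩ R)') = {2, 8}
{3, 11, 12} and {2, 8} share no elements.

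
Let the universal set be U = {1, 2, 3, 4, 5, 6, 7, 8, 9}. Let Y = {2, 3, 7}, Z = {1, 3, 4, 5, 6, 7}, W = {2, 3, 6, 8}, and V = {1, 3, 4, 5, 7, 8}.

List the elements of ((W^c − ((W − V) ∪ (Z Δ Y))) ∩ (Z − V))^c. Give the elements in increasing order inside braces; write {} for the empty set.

{1, 2, 3, 4, 5, 6, 7, 8, 9}

W^c = {1, 4, 5, 7, 9}
W − V = {2, 6}
Z Δ Y = {1, 2, 4, 5, 6}
(W − V) ∪ (Z Δ Y) = {1, 2, 4, 5, 6}
W^c − ((W − V) ∪ (Z Δ Y)) = {7, 9}
Z − V = {6}
(W^c − ((W − V) ∪ (Z Δ Y))) ∩ (Z − V) = {}
((W^c − ((W − V) ∪ (Z Δ Y))) ∩ (Z − V))^c = {1, 2, 3, 4, 5, 6, 7, 8, 9}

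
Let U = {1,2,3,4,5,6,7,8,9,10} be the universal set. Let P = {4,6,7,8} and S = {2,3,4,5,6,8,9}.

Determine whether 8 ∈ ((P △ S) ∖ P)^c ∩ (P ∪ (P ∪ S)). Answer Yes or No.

8 ∈ P and 8 ∈ S, so 8 ∉ P △ S
8 ∉ (P △ S) and 8 ∈ P, so 8 ∉ (P △ S) ∖ P
8 ∈ ((P △ S) ∖ P)^c since 8 ∉ ((P △ S) ∖ P)
8 ∈ P and 8 ∈ S, so 8 ∈ P ∪ S
8 ∈ P and 8 ∈ (P ∪ S), so 8 ∈ P ∪ (P ∪ S)
8 ∈ ((P △ S) ∖ P)^c and 8 ∈ (P ∪ (P ∪ S)), so 8 ∈ ((P △ S) ∖ P)^c ∩ (P ∪ (P ∪ S))

Yes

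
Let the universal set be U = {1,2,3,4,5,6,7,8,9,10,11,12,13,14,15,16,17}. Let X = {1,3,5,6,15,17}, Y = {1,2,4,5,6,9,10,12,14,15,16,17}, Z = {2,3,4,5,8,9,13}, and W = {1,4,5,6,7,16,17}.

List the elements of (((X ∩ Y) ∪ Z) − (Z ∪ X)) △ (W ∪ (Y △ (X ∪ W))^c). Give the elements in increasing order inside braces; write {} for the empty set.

X ∩ Y = {1,5,6,15,17}
(X ∩ Y) ∪ Z = {1,2,3,4,5,6,8,9,13,15,17}
Z ∪ X = {1,2,3,4,5,6,8,9,13,15,17}
((X ∩ Y) ∪ Z) − (Z ∪ X) = {}
X ∪ W = {1,3,4,5,6,7,15,16,17}
Y △ (X ∪ W) = {2,3,7,9,10,12,14}
(Y △ (X ∪ W))^c = {1,4,5,6,8,11,13,15,16,17}
W ∪ (Y △ (X ∪ W))^c = {1,4,5,6,7,8,11,13,15,16,17}
(((X ∩ Y) ∪ Z) − (Z ∪ X)) △ (W ∪ (Y △ (X ∪ W))^c) = {1,4,5,6,7,8,11,13,15,16,17}

{1,4,5,6,7,8,11,13,15,16,17}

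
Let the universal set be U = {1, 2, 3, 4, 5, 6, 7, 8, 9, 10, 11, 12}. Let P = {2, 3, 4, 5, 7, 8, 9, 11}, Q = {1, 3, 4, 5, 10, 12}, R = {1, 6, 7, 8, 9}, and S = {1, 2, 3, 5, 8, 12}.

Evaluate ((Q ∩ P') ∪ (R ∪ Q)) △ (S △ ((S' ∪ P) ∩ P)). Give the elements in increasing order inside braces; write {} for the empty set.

P' = {1, 6, 10, 12}
Q ∩ P' = {1, 10, 12}
R ∪ Q = {1, 3, 4, 5, 6, 7, 8, 9, 10, 12}
(Q ∩ P') ∪ (R ∪ Q) = {1, 3, 4, 5, 6, 7, 8, 9, 10, 12}
S' = {4, 6, 7, 9, 10, 11}
S' ∪ P = {2, 3, 4, 5, 6, 7, 8, 9, 10, 11}
(S' ∪ P) ∩ P = {2, 3, 4, 5, 7, 8, 9, 11}
S △ ((S' ∪ P) ∩ P) = {1, 4, 7, 9, 11, 12}
((Q ∩ P') ∪ (R ∪ Q)) △ (S △ ((S' ∪ P) ∩ P)) = {3, 5, 6, 8, 10, 11}

{3, 5, 6, 8, 10, 11}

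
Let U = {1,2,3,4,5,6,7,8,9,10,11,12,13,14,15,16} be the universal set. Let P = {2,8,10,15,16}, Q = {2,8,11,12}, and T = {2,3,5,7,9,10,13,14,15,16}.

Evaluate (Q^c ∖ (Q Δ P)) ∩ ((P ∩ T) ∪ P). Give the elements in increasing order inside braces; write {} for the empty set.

Q^c = {1,3,4,5,6,7,9,10,13,14,15,16}
Q Δ P = {10,11,12,15,16}
Q^c ∖ (Q Δ P) = {1,3,4,5,6,7,9,13,14}
P ∩ T = {2,10,15,16}
(P ∩ T) ∪ P = {2,8,10,15,16}
(Q^c ∖ (Q Δ P)) ∩ ((P ∩ T) ∪ P) = {}

{}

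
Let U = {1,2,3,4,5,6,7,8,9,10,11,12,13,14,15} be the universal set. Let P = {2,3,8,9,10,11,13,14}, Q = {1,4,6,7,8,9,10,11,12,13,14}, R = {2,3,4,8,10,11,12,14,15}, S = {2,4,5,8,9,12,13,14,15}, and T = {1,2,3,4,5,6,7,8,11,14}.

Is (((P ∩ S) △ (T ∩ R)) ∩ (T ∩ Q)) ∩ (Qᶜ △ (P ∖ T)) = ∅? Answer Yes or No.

Yes

P ∩ S = {2,8,9,13,14}
T ∩ R = {2,3,4,8,11,14}
(P ∩ S) △ (T ∩ R) = {3,4,9,11,13}
T ∩ Q = {1,4,6,7,8,11,14}
((P ∩ S) △ (T ∩ R)) ∩ (T ∩ Q) = {4,11}
Qᶜ = {2,3,5,15}
P ∖ T = {9,10,13}
Qᶜ △ (P ∖ T) = {2,3,5,9,10,13,15}
{4,11} and {2,3,5,9,10,13,15} share no elements.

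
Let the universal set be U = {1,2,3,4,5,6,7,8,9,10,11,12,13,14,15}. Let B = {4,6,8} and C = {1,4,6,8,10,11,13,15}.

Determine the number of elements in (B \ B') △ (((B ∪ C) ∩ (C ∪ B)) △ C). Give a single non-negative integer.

B' = {1,2,3,5,7,9,10,11,12,13,14,15}
B \ B' = {4,6,8}
B ∪ C = {1,4,6,8,10,11,13,15}
C ∪ B = {1,4,6,8,10,11,13,15}
(B ∪ C) ∩ (C ∪ B) = {1,4,6,8,10,11,13,15}
((B ∪ C) ∩ (C ∪ B)) △ C = {}
(B \ B') △ (((B ∪ C) ∩ (C ∪ B)) △ C) = {4,6,8}
|(B \ B') △ (((B ∪ C) ∩ (C ∪ B)) △ C)| = 3

3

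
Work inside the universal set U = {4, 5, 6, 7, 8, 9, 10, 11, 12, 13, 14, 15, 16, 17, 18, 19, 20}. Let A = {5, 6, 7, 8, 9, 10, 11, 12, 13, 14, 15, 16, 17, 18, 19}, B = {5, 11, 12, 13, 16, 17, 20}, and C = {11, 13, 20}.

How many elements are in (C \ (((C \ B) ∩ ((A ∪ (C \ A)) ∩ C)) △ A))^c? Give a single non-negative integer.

16

C \ B = {}
C \ A = {20}
A ∪ (C \ A) = {5, 6, 7, 8, 9, 10, 11, 12, 13, 14, 15, 16, 17, 18, 19, 20}
(A ∪ (C \ A)) ∩ C = {11, 13, 20}
(C \ B) ∩ ((A ∪ (C \ A)) ∩ C) = {}
((C \ B) ∩ ((A ∪ (C \ A)) ∩ C)) △ A = {5, 6, 7, 8, 9, 10, 11, 12, 13, 14, 15, 16, 17, 18, 19}
C \ (((C \ B) ∩ ((A ∪ (C \ A)) ∩ C)) △ A) = {20}
(C \ (((C \ B) ∩ ((A ∪ (C \ A)) ∩ C)) △ A))^c = {4, 5, 6, 7, 8, 9, 10, 11, 12, 13, 14, 15, 16, 17, 18, 19}
|(C \ (((C \ B) ∩ ((A ∪ (C \ A)) ∩ C)) △ A))^c| = 16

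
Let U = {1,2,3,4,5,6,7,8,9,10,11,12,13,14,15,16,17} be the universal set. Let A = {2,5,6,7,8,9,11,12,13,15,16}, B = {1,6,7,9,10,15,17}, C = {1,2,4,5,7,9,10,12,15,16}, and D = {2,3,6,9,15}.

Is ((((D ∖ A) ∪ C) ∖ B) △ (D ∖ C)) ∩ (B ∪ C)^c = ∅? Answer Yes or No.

D ∖ A = {3}
(D ∖ A) ∪ C = {1,2,3,4,5,7,9,10,12,15,16}
((D ∖ A) ∪ C) ∖ B = {2,3,4,5,12,16}
D ∖ C = {3,6}
(((D ∖ A) ∪ C) ∖ B) △ (D ∖ C) = {2,4,5,6,12,16}
B ∪ C = {1,2,4,5,6,7,9,10,12,15,16,17}
(B ∪ C)^c = {3,8,11,13,14}
{2,4,5,6,12,16} and {3,8,11,13,14} share no elements.

Yes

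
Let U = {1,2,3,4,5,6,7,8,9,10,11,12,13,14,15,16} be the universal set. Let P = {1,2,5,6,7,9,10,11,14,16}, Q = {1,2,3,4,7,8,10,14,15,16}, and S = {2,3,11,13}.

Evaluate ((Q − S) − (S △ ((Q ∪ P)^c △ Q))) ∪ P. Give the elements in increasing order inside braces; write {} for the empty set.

{1,2,5,6,7,9,10,11,14,16}

Q − S = {1,4,7,8,10,14,15,16}
Q ∪ P = {1,2,3,4,5,6,7,8,9,10,11,14,15,16}
(Q ∪ P)^c = {12,13}
(Q ∪ P)^c △ Q = {1,2,3,4,7,8,10,12,13,14,15,16}
S △ ((Q ∪ P)^c △ Q) = {1,4,7,8,10,11,12,14,15,16}
(Q − S) − (S △ ((Q ∪ P)^c △ Q)) = {}
((Q − S) − (S △ ((Q ∪ P)^c △ Q))) ∪ P = {1,2,5,6,7,9,10,11,14,16}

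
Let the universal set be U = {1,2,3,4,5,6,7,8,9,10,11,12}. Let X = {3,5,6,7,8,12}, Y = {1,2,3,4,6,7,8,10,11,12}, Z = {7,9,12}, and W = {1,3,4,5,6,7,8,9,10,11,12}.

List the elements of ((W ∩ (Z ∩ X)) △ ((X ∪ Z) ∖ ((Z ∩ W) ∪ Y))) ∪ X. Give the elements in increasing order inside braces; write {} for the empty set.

Z ∩ X = {7,12}
W ∩ (Z ∩ X) = {7,12}
X ∪ Z = {3,5,6,7,8,9,12}
Z ∩ W = {7,9,12}
(Z ∩ W) ∪ Y = {1,2,3,4,6,7,8,9,10,11,12}
(X ∪ Z) ∖ ((Z ∩ W) ∪ Y) = {5}
(W ∩ (Z ∩ X)) △ ((X ∪ Z) ∖ ((Z ∩ W) ∪ Y)) = {5,7,12}
((W ∩ (Z ∩ X)) △ ((X ∪ Z) ∖ ((Z ∩ W) ∪ Y))) ∪ X = {3,5,6,7,8,12}

{3,5,6,7,8,12}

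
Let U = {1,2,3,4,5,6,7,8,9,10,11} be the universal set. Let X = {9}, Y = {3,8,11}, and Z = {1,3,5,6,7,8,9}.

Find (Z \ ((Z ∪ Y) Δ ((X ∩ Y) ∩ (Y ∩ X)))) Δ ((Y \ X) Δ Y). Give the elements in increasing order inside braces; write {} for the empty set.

Z ∪ Y = {1,3,5,6,7,8,9,11}
X ∩ Y = {}
Y ∩ X = {}
(X ∩ Y) ∩ (Y ∩ X) = {}
(Z ∪ Y) Δ ((X ∩ Y) ∩ (Y ∩ X)) = {1,3,5,6,7,8,9,11}
Z \ ((Z ∪ Y) Δ ((X ∩ Y) ∩ (Y ∩ X))) = {}
Y \ X = {3,8,11}
(Y \ X) Δ Y = {}
(Z \ ((Z ∪ Y) Δ ((X ∩ Y) ∩ (Y ∩ X)))) Δ ((Y \ X) Δ Y) = {}

{}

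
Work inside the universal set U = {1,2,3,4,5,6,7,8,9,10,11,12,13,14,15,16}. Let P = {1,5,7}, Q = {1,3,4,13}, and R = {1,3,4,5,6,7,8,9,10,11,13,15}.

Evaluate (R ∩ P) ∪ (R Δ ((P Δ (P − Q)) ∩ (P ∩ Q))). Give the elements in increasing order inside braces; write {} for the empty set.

{1,3,4,5,6,7,8,9,10,11,13,15}

R ∩ P = {1,5,7}
P − Q = {5,7}
P Δ (P − Q) = {1}
P ∩ Q = {1}
(P Δ (P − Q)) ∩ (P ∩ Q) = {1}
R Δ ((P Δ (P − Q)) ∩ (P ∩ Q)) = {3,4,5,6,7,8,9,10,11,13,15}
(R ∩ P) ∪ (R Δ ((P Δ (P − Q)) ∩ (P ∩ Q))) = {1,3,4,5,6,7,8,9,10,11,13,15}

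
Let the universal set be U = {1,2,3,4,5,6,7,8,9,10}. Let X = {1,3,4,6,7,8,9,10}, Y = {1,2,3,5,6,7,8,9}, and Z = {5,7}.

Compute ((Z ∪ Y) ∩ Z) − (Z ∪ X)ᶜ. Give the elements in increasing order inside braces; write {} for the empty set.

{5,7}

Z ∪ Y = {1,2,3,5,6,7,8,9}
(Z ∪ Y) ∩ Z = {5,7}
Z ∪ X = {1,3,4,5,6,7,8,9,10}
(Z ∪ X)ᶜ = {2}
((Z ∪ Y) ∩ Z) − (Z ∪ X)ᶜ = {5,7}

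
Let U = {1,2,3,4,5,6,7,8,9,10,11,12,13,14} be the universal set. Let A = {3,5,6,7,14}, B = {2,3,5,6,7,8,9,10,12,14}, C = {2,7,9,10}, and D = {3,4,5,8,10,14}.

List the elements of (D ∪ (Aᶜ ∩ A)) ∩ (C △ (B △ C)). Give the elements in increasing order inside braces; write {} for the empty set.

{3,5,8,10,14}

Aᶜ = {1,2,4,8,9,10,11,12,13}
Aᶜ ∩ A = {}
D ∪ (Aᶜ ∩ A) = {3,4,5,8,10,14}
B △ C = {3,5,6,8,12,14}
C △ (B △ C) = {2,3,5,6,7,8,9,10,12,14}
(D ∪ (Aᶜ ∩ A)) ∩ (C △ (B △ C)) = {3,5,8,10,14}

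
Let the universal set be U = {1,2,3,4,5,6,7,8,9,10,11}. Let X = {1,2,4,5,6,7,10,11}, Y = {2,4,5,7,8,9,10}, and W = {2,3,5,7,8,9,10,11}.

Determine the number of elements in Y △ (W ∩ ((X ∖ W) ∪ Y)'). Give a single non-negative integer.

X ∖ W = {1,4,6}
(X ∖ W) ∪ Y = {1,2,4,5,6,7,8,9,10}
((X ∖ W) ∪ Y)' = {3,11}
W ∩ ((X ∖ W) ∪ Y)' = {3,11}
Y △ (W ∩ ((X ∖ W) ∪ Y)') = {2,3,4,5,7,8,9,10,11}
|Y △ (W ∩ ((X ∖ W) ∪ Y)')| = 9

9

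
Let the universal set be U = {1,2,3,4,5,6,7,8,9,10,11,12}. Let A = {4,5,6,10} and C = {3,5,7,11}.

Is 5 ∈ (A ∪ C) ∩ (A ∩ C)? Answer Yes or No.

5 ∈ A and 5 ∈ C, so 5 ∈ A ∪ C
5 ∈ A and 5 ∈ C, so 5 ∈ A ∩ C
5 ∈ (A ∪ C) and 5 ∈ (A ∩ C), so 5 ∈ (A ∪ C) ∩ (A ∩ C)

Yes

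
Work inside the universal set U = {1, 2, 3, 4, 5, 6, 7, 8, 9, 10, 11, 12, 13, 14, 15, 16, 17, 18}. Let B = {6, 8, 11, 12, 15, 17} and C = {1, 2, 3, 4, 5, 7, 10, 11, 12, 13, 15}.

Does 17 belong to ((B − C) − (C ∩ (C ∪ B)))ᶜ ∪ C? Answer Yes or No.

17 ∈ B and 17 ∉ C, so 17 ∈ B − C
17 ∉ C and 17 ∈ B, so 17 ∈ C ∪ B
17 ∉ C and 17 ∈ (C ∪ B), so 17 ∉ C ∩ (C ∪ B)
17 ∈ (B − C) and 17 ∉ (C ∩ (C ∪ B)), so 17 ∈ (B − C) − (C ∩ (C ∪ B))
17 ∉ ((B − C) − (C ∩ (C ∪ B)))ᶜ since 17 ∈ ((B − C) − (C ∩ (C ∪ B)))
17 ∉ ((B − C) − (C ∩ (C ∪ B)))ᶜ and 17 ∉ C, so 17 ∉ ((B − C) − (C ∩ (C ∪ B)))ᶜ ∪ C

No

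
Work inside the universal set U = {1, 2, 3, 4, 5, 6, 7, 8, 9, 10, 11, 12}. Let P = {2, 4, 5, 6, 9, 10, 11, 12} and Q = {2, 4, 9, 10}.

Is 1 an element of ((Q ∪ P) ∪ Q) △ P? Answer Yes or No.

No

1 ∉ Q and 1 ∉ P, so 1 ∉ Q ∪ P
1 ∉ (Q ∪ P) and 1 ∉ Q, so 1 ∉ (Q ∪ P) ∪ Q
1 ∉ ((Q ∪ P) ∪ Q) and 1 ∉ P, so 1 ∉ ((Q ∪ P) ∪ Q) △ P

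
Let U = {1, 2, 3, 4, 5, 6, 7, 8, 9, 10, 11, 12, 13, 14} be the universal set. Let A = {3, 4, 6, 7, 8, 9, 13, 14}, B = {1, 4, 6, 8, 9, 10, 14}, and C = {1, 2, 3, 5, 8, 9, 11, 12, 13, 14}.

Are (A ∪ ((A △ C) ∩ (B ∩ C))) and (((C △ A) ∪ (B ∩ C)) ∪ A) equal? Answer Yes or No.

A △ C = {1, 2, 4, 5, 6, 7, 11, 12}
B ∩ C = {1, 8, 9, 14}
(A △ C) ∩ (B ∩ C) = {1}
A ∪ ((A △ C) ∩ (B ∩ C)) = {1, 3, 4, 6, 7, 8, 9, 13, 14}
C △ A = {1, 2, 4, 5, 6, 7, 11, 12}
(C △ A) ∪ (B ∩ C) = {1, 2, 4, 5, 6, 7, 8, 9, 11, 12, 14}
((C △ A) ∪ (B ∩ C)) ∪ A = {1, 2, 3, 4, 5, 6, 7, 8, 9, 11, 12, 13, 14}
2 ∈ ((C △ A) ∪ (B ∩ C)) ∪ A but 2 ∉ A ∪ ((A △ C) ∩ (B ∩ C)), so they differ.

No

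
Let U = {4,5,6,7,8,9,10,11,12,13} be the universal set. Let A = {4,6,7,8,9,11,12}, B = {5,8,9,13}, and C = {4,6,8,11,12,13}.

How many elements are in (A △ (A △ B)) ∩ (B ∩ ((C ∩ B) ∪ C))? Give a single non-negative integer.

A △ B = {4,5,6,7,11,12,13}
A △ (A △ B) = {5,8,9,13}
C ∩ B = {8,13}
(C ∩ B) ∪ C = {4,6,8,11,12,13}
B ∩ ((C ∩ B) ∪ C) = {8,13}
(A △ (A △ B)) ∩ (B ∩ ((C ∩ B) ∪ C)) = {8,13}
|(A △ (A △ B)) ∩ (B ∩ ((C ∩ B) ∪ C))| = 2

2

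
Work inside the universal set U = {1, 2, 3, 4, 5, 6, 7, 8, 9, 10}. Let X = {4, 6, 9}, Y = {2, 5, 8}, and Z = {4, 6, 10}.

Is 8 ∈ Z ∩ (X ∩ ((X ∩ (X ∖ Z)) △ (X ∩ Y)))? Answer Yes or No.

No

8 ∉ X and 8 ∉ Z, so 8 ∉ X ∖ Z
8 ∉ X and 8 ∉ (X ∖ Z), so 8 ∉ X ∩ (X ∖ Z)
8 ∉ X and 8 ∈ Y, so 8 ∉ X ∩ Y
8 ∉ (X ∩ (X ∖ Z)) and 8 ∉ (X ∩ Y), so 8 ∉ (X ∩ (X ∖ Z)) △ (X ∩ Y)
8 ∉ X and 8 ∉ ((X ∩ (X ∖ Z)) △ (X ∩ Y)), so 8 ∉ X ∩ ((X ∩ (X ∖ Z)) △ (X ∩ Y))
8 ∉ Z and 8 ∉ (X ∩ ((X ∩ (X ∖ Z)) △ (X ∩ Y))), so 8 ∉ Z ∩ (X ∩ ((X ∩ (X ∖ Z)) △ (X ∩ Y)))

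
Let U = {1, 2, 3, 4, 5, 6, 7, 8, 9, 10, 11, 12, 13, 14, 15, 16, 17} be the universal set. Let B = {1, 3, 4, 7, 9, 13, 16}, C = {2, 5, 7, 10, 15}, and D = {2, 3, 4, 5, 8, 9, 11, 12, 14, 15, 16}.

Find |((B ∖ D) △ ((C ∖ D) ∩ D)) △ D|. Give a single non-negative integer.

14

B ∖ D = {1, 7, 13}
C ∖ D = {7, 10}
(C ∖ D) ∩ D = {}
(B ∖ D) △ ((C ∖ D) ∩ D) = {1, 7, 13}
((B ∖ D) △ ((C ∖ D) ∩ D)) △ D = {1, 2, 3, 4, 5, 7, 8, 9, 11, 12, 13, 14, 15, 16}
|((B ∖ D) △ ((C ∖ D) ∩ D)) △ D| = 14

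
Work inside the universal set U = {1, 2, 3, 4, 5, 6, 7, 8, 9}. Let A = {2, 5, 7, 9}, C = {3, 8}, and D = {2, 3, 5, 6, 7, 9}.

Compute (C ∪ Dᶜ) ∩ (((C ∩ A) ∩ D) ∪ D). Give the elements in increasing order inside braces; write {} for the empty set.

Dᶜ = {1, 4, 8}
C ∪ Dᶜ = {1, 3, 4, 8}
C ∩ A = {}
(C ∩ A) ∩ D = {}
((C ∩ A) ∩ D) ∪ D = {2, 3, 5, 6, 7, 9}
(C ∪ Dᶜ) ∩ (((C ∩ A) ∩ D) ∪ D) = {3}

{3}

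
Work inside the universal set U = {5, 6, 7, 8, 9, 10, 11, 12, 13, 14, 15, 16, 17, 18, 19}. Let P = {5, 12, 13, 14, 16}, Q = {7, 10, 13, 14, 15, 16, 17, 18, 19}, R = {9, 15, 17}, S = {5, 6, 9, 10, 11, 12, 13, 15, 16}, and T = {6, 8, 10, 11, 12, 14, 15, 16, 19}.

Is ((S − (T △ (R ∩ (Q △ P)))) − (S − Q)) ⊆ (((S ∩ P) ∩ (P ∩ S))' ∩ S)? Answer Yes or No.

No

Q △ P = {5, 7, 10, 12, 15, 17, 18, 19}
R ∩ (Q △ P) = {15, 17}
T △ (R ∩ (Q △ P)) = {6, 8, 10, 11, 12, 14, 16, 17, 19}
S − (T △ (R ∩ (Q △ P))) = {5, 9, 13, 15}
S − Q = {5, 6, 9, 11, 12}
(S − (T △ (R ∩ (Q △ P)))) − (S − Q) = {13, 15}
S ∩ P = {5, 12, 13, 16}
P ∩ S = {5, 12, 13, 16}
(S ∩ P) ∩ (P ∩ S) = {5, 12, 13, 16}
((S ∩ P) ∩ (P ∩ S))' = {6, 7, 8, 9, 10, 11, 14, 15, 17, 18, 19}
((S ∩ P) ∩ (P ∩ S))' ∩ S = {6, 9, 10, 11, 15}
13 ∈ (S − (T △ (R ∩ (Q △ P)))) − (S − Q) but 13 ∉ ((S ∩ P) ∩ (P ∩ S))' ∩ S, so the inclusion fails.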